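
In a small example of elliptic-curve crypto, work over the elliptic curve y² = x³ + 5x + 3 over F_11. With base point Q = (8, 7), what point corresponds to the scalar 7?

(0, 6)

Repeated addition: build up to 7Q.
2Q: tangent at (8, 7): λ = (3·8² + 5)/(2·7) ≡ 10/3. 3⁻¹ ≡ 4 (mod 11) since 3·4 = 12 ≡ 1, so λ ≡ 10·4 ≡ 7.
  x = λ² - 8 - 8 = 49 - 16 ≡ 0; y = λ·(8 - 0) - 7 ≡ 5. → (0, 5)
3Q: (0, 5) + (8, 7). λ = (7 - 5)/(8 - 0) ≡ 2/8 mod 11. 8⁻¹ ≡ 7 (mod 11) since 8·7 = 56 ≡ 1, so λ ≡ 3.
  x = λ² - 0 - 8 = 9 - 8 ≡ 1; y = λ·(0 - 1) - 5 ≡ 3. → (1, 3)
4Q: (1, 3) + (8, 7). λ = (7 - 3)/(8 - 1) ≡ 4/7 mod 11. 7⁻¹ ≡ 8 (mod 11) since 7·8 = 56 ≡ 1, so λ ≡ 10.
  x = λ² - 1 - 8 = 100 - 9 ≡ 3; y = λ·(1 - 3) - 3 ≡ 10. → (3, 10)
5Q: (3, 10) + (8, 7). λ = (7 - 10)/(8 - 3) ≡ 8/5 mod 11. 5⁻¹ ≡ 9 (mod 11), so λ ≡ 6.
  x = λ² - 3 - 8 = 36 - 11 ≡ 3; y = λ·(3 - 3) - 10 ≡ 1. → (3, 1)
6Q: (3, 1) + (8, 7). λ = (7 - 1)/(8 - 3) ≡ 6/5 mod 11. 5⁻¹ ≡ 9 (mod 11), so λ ≡ 10.
  x = λ² - 3 - 8 = 100 - 11 ≡ 1; y = λ·(3 - 1) - 1 ≡ 8. → (1, 8)
7Q: (1, 8) + (8, 7). λ = (7 - 8)/(8 - 1) ≡ 10/7 mod 11. 7⁻¹ ≡ 8 (mod 11), so λ ≡ 3.
  x = λ² - 1 - 8 = 9 - 9 ≡ 0; y = λ·(1 - 0) - 8 ≡ 6. → (0, 6)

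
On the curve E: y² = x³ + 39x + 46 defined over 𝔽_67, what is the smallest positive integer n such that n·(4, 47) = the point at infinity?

5

2P: tangent at (4, 47): λ = (3·4² + 39)/(2·47) ≡ 20/27. 27⁻¹ ≡ 5 (mod 67) since 27·5 = 135 ≡ 1, so λ ≡ 20·5 ≡ 33.
  x = λ² - 4 - 4 = 1089 - 8 ≡ 9; y = λ·(4 - 9) - 47 ≡ 56. → (9, 56)
3P: (9, 56) + (4, 47). λ = (47 - 56)/(4 - 9) ≡ 58/62 mod 67. 62⁻¹ ≡ 40 (mod 67) since 62·40 = 2480 ≡ 1, so λ ≡ 42.
  x = λ² - 9 - 4 = 1764 - 13 ≡ 9; y = λ·(9 - 9) - 56 ≡ 11. → (9, 11)
4P: (9, 11) + (4, 47). λ = (47 - 11)/(4 - 9) ≡ 36/62 mod 67. 62⁻¹ ≡ 40 (mod 67) since 62·40 = 2480 ≡ 1, so λ ≡ 33.
  x = λ² - 9 - 4 = 1089 - 13 ≡ 4; y = λ·(9 - 4) - 11 ≡ 20. → (4, 20)
5P: (4, 20) + (4, 47): same x and y₁ ≡ -y₂, so the sum is the point at infinity.
5P = the point at infinity, so the order is 5.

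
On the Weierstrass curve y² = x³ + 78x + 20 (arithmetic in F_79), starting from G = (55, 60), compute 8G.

Repeated addition: build up to 8G.
2G: tangent at (55, 60): λ = (3·55² + 78)/(2·60) ≡ 68/41. 41⁻¹ ≡ 27 (mod 79), so λ ≡ 68·27 ≡ 19.
  x = λ² - 55 - 55 = 361 - 110 ≡ 14; y = λ·(55 - 14) - 60 ≡ 8. → (14, 8)
3G: (14, 8) + (55, 60). λ = (60 - 8)/(55 - 14) ≡ 52/41 mod 79. 41⁻¹ ≡ 27 (mod 79), so λ ≡ 61.
  x = λ² - 14 - 55 = 3721 - 69 ≡ 18; y = λ·(14 - 18) - 8 ≡ 64. → (18, 64)
4G: (18, 64) + (55, 60). λ = (60 - 64)/(55 - 18) ≡ 75/37 mod 79. 37⁻¹ ≡ 47 (mod 79), so λ ≡ 49.
  x = λ² - 18 - 55 = 2401 - 73 ≡ 37; y = λ·(18 - 37) - 64 ≡ 32. → (37, 32)
5G: (37, 32) + (55, 60). λ = (60 - 32)/(55 - 37) ≡ 28/18 mod 79. 18⁻¹ ≡ 22 (mod 79) since 18·22 = 396 ≡ 1, so λ ≡ 63.
  x = λ² - 37 - 55 = 3969 - 92 ≡ 6; y = λ·(37 - 6) - 32 ≡ 25. → (6, 25)
6G: (6, 25) + (55, 60). λ = (60 - 25)/(55 - 6) ≡ 35/49 mod 79. 49⁻¹ ≡ 50 (mod 79), so λ ≡ 12.
  x = λ² - 6 - 55 = 144 - 61 ≡ 4; y = λ·(6 - 4) - 25 ≡ 78. → (4, 78)
7G: (4, 78) + (55, 60). λ = (60 - 78)/(55 - 4) ≡ 61/51 mod 79. 51⁻¹ ≡ 31 (mod 79), so λ ≡ 74.
  x = λ² - 4 - 55 = 5476 - 59 ≡ 45; y = λ·(4 - 45) - 78 ≡ 48. → (45, 48)
8G: (45, 48) + (55, 60). λ = (60 - 48)/(55 - 45) ≡ 12/10 mod 79. 10⁻¹ ≡ 8 (mod 79) since 10·8 = 80 ≡ 1, so λ ≡ 17.
  x = λ² - 45 - 55 = 289 - 100 ≡ 31; y = λ·(45 - 31) - 48 ≡ 32. → (31, 32)

(31, 32)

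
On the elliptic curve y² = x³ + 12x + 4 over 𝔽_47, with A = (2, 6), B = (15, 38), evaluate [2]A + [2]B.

(35, 23)

First 2A:
Repeated addition: build up to 2A.
2A: tangent at (2, 6): λ = (3·2² + 12)/(2·6) ≡ 24/12. 12⁻¹ ≡ 4 (mod 47), so λ ≡ 24·4 ≡ 2.
  x = λ² - 2 - 2 = 4 - 4 ≡ 0; y = λ·(2 - 0) - 6 ≡ 45. → (0, 45)
2A = (0, 45).
Next 2B:
Repeated addition: build up to 2B.
2B: tangent at (15, 38): λ = (3·15² + 12)/(2·38) ≡ 29/29. 29⁻¹ ≡ 13 (mod 47) since 29·13 = 377 ≡ 1, so λ ≡ 29·13 ≡ 1.
  x = λ² - 15 - 15 = 1 - 30 ≡ 18; y = λ·(15 - 18) - 38 ≡ 6. → (18, 6)
2B = (18, 6).
Finally 2A + 2B:
(0, 45) + (18, 6). λ = (6 - 45)/(18 - 0) ≡ 8/18 mod 47. 18⁻¹ ≡ 34 (mod 47), so λ ≡ 37.
  x = λ² - 0 - 18 = 1369 - 18 ≡ 35; y = λ·(0 - 35) - 45 ≡ 23. → (35, 23)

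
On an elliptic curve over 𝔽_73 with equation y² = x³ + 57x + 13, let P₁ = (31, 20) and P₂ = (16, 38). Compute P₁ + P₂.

(7, 68)

(31, 20) + (16, 38). λ = (38 - 20)/(16 - 31) ≡ 18/58 mod 73. 58⁻¹ ≡ 34 (mod 73), so λ ≡ 28.
  x = λ² - 31 - 16 = 784 - 47 ≡ 7; y = λ·(31 - 7) - 20 ≡ 68. → (7, 68)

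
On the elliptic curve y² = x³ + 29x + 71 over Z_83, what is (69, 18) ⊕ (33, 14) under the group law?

(69, 18) + (33, 14). λ = (14 - 18)/(33 - 69) ≡ 79/47 mod 83. 47⁻¹ ≡ 53 (mod 83) since 47·53 = 2491 ≡ 1, so λ ≡ 37.
  x = λ² - 69 - 33 = 1369 - 102 ≡ 22; y = λ·(69 - 22) - 18 ≡ 61. → (22, 61)

(22, 61)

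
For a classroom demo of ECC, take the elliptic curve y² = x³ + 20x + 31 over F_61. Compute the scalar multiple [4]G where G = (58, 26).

(39, 44)

Double-and-add on 4 = (100)₂. Start with G = (58, 26) for the leading 1-bit.
double: tangent at (58, 26): λ = (3·58² + 20)/(2·26) ≡ 47/52. 52⁻¹ ≡ 27 (mod 61), so λ ≡ 47·27 ≡ 49.
  x = λ² - 58 - 58 = 2401 - 116 ≡ 28; y = λ·(58 - 28) - 26 ≡ 41. → (28, 41)
double: tangent at (28, 41): λ = (3·28² + 20)/(2·41) ≡ 54/21. 21⁻¹ ≡ 32 (mod 61), so λ ≡ 54·32 ≡ 20.
  x = λ² - 28 - 28 = 400 - 56 ≡ 39; y = λ·(28 - 39) - 41 ≡ 44. → (39, 44)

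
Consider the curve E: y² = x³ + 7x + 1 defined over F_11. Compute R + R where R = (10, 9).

(0, 10)

tangent at (10, 9): λ = (3·10² + 7)/(2·9) ≡ 10/7. 7⁻¹ ≡ 8 (mod 11) since 7·8 = 56 ≡ 1, so λ ≡ 10·8 ≡ 3.
  x = λ² - 10 - 10 = 9 - 20 ≡ 0; y = λ·(10 - 0) - 9 ≡ 10. → (0, 10)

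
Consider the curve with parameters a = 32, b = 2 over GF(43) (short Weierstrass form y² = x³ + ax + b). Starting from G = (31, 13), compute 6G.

Repeated addition: build up to 6G.
2G: tangent at (31, 13): λ = (3·31² + 32)/(2·13) ≡ 34/26. 26⁻¹ ≡ 5 (mod 43) since 26·5 = 130 ≡ 1, so λ ≡ 34·5 ≡ 41.
  x = λ² - 31 - 31 = 1681 - 62 ≡ 28; y = λ·(31 - 28) - 13 ≡ 24. → (28, 24)
3G: (28, 24) + (31, 13). λ = (13 - 24)/(31 - 28) ≡ 32/3 mod 43. 3⁻¹ ≡ 29 (mod 43), so λ ≡ 25.
  x = λ² - 28 - 31 = 625 - 59 ≡ 7; y = λ·(28 - 7) - 24 ≡ 28. → (7, 28)
4G: (7, 28) + (31, 13). λ = (13 - 28)/(31 - 7) ≡ 28/24 mod 43. 24⁻¹ ≡ 9 (mod 43), so λ ≡ 37.
  x = λ² - 7 - 31 = 1369 - 38 ≡ 41; y = λ·(7 - 41) - 28 ≡ 4. → (41, 4)
5G: (41, 4) + (31, 13). λ = (13 - 4)/(31 - 41) ≡ 9/33 mod 43. 33⁻¹ ≡ 30 (mod 43) since 33·30 = 990 ≡ 1, so λ ≡ 12.
  x = λ² - 41 - 31 = 144 - 72 ≡ 29; y = λ·(41 - 29) - 4 ≡ 11. → (29, 11)
6G: (29, 11) + (31, 13). λ = (13 - 11)/(31 - 29) ≡ 2/2 mod 43. 2⁻¹ ≡ 22 (mod 43), so λ ≡ 1.
  x = λ² - 29 - 31 = 1 - 60 ≡ 27; y = λ·(29 - 27) - 11 ≡ 34. → (27, 34)

(27, 34)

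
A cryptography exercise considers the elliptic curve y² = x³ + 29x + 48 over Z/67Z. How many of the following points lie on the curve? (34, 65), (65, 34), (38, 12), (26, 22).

(34, 65): 65² ≡ 4, rhs ≡ 4 → on.
(65, 34): 34² ≡ 17, rhs ≡ 49 → off.
(38, 12): 12² ≡ 10, rhs ≡ 10 → on.
(26, 22): 22² ≡ 15, rhs ≡ 20 → off.

2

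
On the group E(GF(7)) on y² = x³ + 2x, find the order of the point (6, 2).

8

2P: tangent at (6, 2): λ = (3·6² + 2)/(2·2) ≡ 5/4. 4⁻¹ ≡ 2 (mod 7), so λ ≡ 5·2 ≡ 3.
  x = λ² - 6 - 6 = 9 - 12 ≡ 4; y = λ·(6 - 4) - 2 ≡ 4. → (4, 4)
3P: (4, 4) + (6, 2). λ = (2 - 4)/(6 - 4) ≡ 5/2 mod 7. 2⁻¹ ≡ 4 (mod 7), so λ ≡ 6.
  x = λ² - 4 - 6 = 36 - 10 ≡ 5; y = λ·(4 - 5) - 4 ≡ 4. → (5, 4)
4P: (5, 4) + (6, 2). λ = (2 - 4)/(6 - 5) ≡ 5/1 mod 7. 1⁻¹ ≡ 1 (mod 7) since 1·1 = 1 ≡ 1, so λ ≡ 5.
  x = λ² - 5 - 6 = 25 - 11 ≡ 0; y = λ·(5 - 0) - 4 ≡ 0. → (0, 0)
5P: (0, 0) + (6, 2). λ = (2 - 0)/(6 - 0) ≡ 2/6 mod 7. 6⁻¹ ≡ 6 (mod 7) since 6·6 = 36 ≡ 1, so λ ≡ 5.
  x = λ² - 0 - 6 = 25 - 6 ≡ 5; y = λ·(0 - 5) - 0 ≡ 3. → (5, 3)
6P: (5, 3) + (6, 2). λ = (2 - 3)/(6 - 5) ≡ 6/1 mod 7. 1⁻¹ ≡ 1 (mod 7) since 1·1 = 1 ≡ 1, so λ ≡ 6.
  x = λ² - 5 - 6 = 36 - 11 ≡ 4; y = λ·(5 - 4) - 3 ≡ 3. → (4, 3)
7P: (4, 3) + (6, 2). λ = (2 - 3)/(6 - 4) ≡ 6/2 mod 7. 2⁻¹ ≡ 4 (mod 7) since 2·4 = 8 ≡ 1, so λ ≡ 3.
  x = λ² - 4 - 6 = 9 - 10 ≡ 6; y = λ·(4 - 6) - 3 ≡ 5. → (6, 5)
8P: (6, 5) + (6, 2): same x and y₁ ≡ -y₂, so the sum is O.
8P = O, so the order is 8.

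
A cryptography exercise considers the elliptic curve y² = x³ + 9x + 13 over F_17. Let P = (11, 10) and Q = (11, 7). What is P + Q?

O

The two points share x = 11 and their y-coordinates satisfy 10 + 7 ≡ 0 (mod 17), so they are inverses. Their sum is ∞.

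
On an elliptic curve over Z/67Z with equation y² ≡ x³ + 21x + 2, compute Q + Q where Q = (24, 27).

tangent at (24, 27): λ = (3·24² + 21)/(2·27) ≡ 7/54. 54⁻¹ ≡ 36 (mod 67) since 54·36 = 1944 ≡ 1, so λ ≡ 7·36 ≡ 51.
  x = λ² - 24 - 24 = 2601 - 48 ≡ 7; y = λ·(24 - 7) - 27 ≡ 36. → (7, 36)

(7, 36)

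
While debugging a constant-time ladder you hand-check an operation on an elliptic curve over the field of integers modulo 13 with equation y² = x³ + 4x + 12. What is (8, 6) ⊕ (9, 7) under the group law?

(10, 5)

(8, 6) + (9, 7). λ = (7 - 6)/(9 - 8) ≡ 1/1 mod 13. 1⁻¹ ≡ 1 (mod 13), so λ ≡ 1.
  x = λ² - 8 - 9 = 1 - 17 ≡ 10; y = λ·(8 - 10) - 6 ≡ 5. → (10, 5)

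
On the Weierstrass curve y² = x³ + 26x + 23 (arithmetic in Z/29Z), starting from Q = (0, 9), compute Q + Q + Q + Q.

Repeated addition: build up to 4Q.
2Q: tangent at (0, 9): λ = (3·0² + 26)/(2·9) ≡ 26/18. 18⁻¹ ≡ 21 (mod 29), so λ ≡ 26·21 ≡ 24.
  x = λ² - 0 - 0 = 576 - 0 ≡ 25; y = λ·(0 - 25) - 9 ≡ 0. → (25, 0)
3Q: (25, 0) + (0, 9). λ = (9 - 0)/(0 - 25) ≡ 9/4 mod 29. 4⁻¹ ≡ 22 (mod 29), so λ ≡ 24.
  x = λ² - 25 - 0 = 576 - 25 ≡ 0; y = λ·(25 - 0) - 0 ≡ 20. → (0, 20)
4Q: (0, 20) + (0, 9): same x and y₁ ≡ -y₂, so the sum is 𝒪.

O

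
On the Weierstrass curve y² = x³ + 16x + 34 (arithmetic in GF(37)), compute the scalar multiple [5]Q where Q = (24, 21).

(0, 21)

Double-and-add on 5 = (101)₂. Start with Q = (24, 21) for the leading 1-bit.
double: tangent at (24, 21): λ = (3·24² + 16)/(2·21) ≡ 5/5. 5⁻¹ ≡ 15 (mod 37) since 5·15 = 75 ≡ 1, so λ ≡ 5·15 ≡ 1.
  x = λ² - 24 - 24 = 1 - 48 ≡ 27; y = λ·(24 - 27) - 21 ≡ 13. → (27, 13)
double: tangent at (27, 13): λ = (3·27² + 16)/(2·13) ≡ 20/26. 26⁻¹ ≡ 10 (mod 37) since 26·10 = 260 ≡ 1, so λ ≡ 20·10 ≡ 15.
  x = λ² - 27 - 27 = 225 - 54 ≡ 23; y = λ·(27 - 23) - 13 ≡ 10. → (23, 10)
add Q: (23, 10) + (24, 21). λ = (21 - 10)/(24 - 23) ≡ 11/1 mod 37. 1⁻¹ ≡ 1 (mod 37), so λ ≡ 11.
  x = λ² - 23 - 24 = 121 - 47 ≡ 0; y = λ·(23 - 0) - 10 ≡ 21. → (0, 21)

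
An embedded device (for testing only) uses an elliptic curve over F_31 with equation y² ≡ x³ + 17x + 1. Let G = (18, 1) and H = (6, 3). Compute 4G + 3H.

First 4G:
Repeated addition: build up to 4G.
2G: tangent at (18, 1): λ = (3·18² + 17)/(2·1) ≡ 28/2. 2⁻¹ ≡ 16 (mod 31), so λ ≡ 28·16 ≡ 14.
  x = λ² - 18 - 18 = 196 - 36 ≡ 5; y = λ·(18 - 5) - 1 ≡ 26. → (5, 26)
3G: (5, 26) + (18, 1). λ = (1 - 26)/(18 - 5) ≡ 6/13 mod 31. 13⁻¹ ≡ 12 (mod 31) since 13·12 = 156 ≡ 1, so λ ≡ 10.
  x = λ² - 5 - 18 = 100 - 23 ≡ 15; y = λ·(5 - 15) - 26 ≡ 29. → (15, 29)
4G: (15, 29) + (18, 1). λ = (1 - 29)/(18 - 15) ≡ 3/3 mod 31. 3⁻¹ ≡ 21 (mod 31), so λ ≡ 1.
  x = λ² - 15 - 18 = 1 - 33 ≡ 30; y = λ·(15 - 30) - 29 ≡ 18. → (30, 18)
4G = (30, 18).
Next 3H:
Repeated addition: build up to 3H.
2H: tangent at (6, 3): λ = (3·6² + 17)/(2·3) ≡ 1/6. 6⁻¹ ≡ 26 (mod 31), so λ ≡ 1·26 ≡ 26.
  x = λ² - 6 - 6 = 676 - 12 ≡ 13; y = λ·(6 - 13) - 3 ≡ 1. → (13, 1)
3H: (13, 1) + (6, 3). λ = (3 - 1)/(6 - 13) ≡ 2/24 mod 31. 24⁻¹ ≡ 22 (mod 31) since 24·22 = 528 ≡ 1, so λ ≡ 13.
  x = λ² - 13 - 6 = 169 - 19 ≡ 26; y = λ·(13 - 26) - 1 ≡ 16. → (26, 16)
3H = (26, 16).
Finally 4G + 3H:
(30, 18) + (26, 16). λ = (16 - 18)/(26 - 30) ≡ 29/27 mod 31. 27⁻¹ ≡ 23 (mod 31), so λ ≡ 16.
  x = λ² - 30 - 26 = 256 - 56 ≡ 14; y = λ·(30 - 14) - 18 ≡ 21. → (14, 21)

(14, 21)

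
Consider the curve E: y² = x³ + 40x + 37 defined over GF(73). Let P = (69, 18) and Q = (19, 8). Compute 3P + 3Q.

(66, 61)

First 3P:
Repeated addition: build up to 3P.
2P: tangent at (69, 18): λ = (3·69² + 40)/(2·18) ≡ 15/36. 36⁻¹ ≡ 71 (mod 73) since 36·71 = 2556 ≡ 1, so λ ≡ 15·71 ≡ 43.
  x = λ² - 69 - 69 = 1849 - 138 ≡ 32; y = λ·(69 - 32) - 18 ≡ 40. → (32, 40)
3P: (32, 40) + (69, 18). λ = (18 - 40)/(69 - 32) ≡ 51/37 mod 73. 37⁻¹ ≡ 2 (mod 73), so λ ≡ 29.
  x = λ² - 32 - 69 = 841 - 101 ≡ 10; y = λ·(32 - 10) - 40 ≡ 14. → (10, 14)
3P = (10, 14).
Next 3Q:
Repeated addition: build up to 3Q.
2Q: tangent at (19, 8): λ = (3·19² + 40)/(2·8) ≡ 28/16. 16⁻¹ ≡ 32 (mod 73), so λ ≡ 28·32 ≡ 20.
  x = λ² - 19 - 19 = 400 - 38 ≡ 70; y = λ·(19 - 70) - 8 ≡ 67. → (70, 67)
3Q: (70, 67) + (19, 8). λ = (8 - 67)/(19 - 70) ≡ 14/22 mod 73. 22⁻¹ ≡ 10 (mod 73), so λ ≡ 67.
  x = λ² - 70 - 19 = 4489 - 89 ≡ 20; y = λ·(70 - 20) - 67 ≡ 71. → (20, 71)
3Q = (20, 71).
Finally 3P + 3Q:
(10, 14) + (20, 71). λ = (71 - 14)/(20 - 10) ≡ 57/10 mod 73. 10⁻¹ ≡ 22 (mod 73), so λ ≡ 13.
  x = λ² - 10 - 20 = 169 - 30 ≡ 66; y = λ·(10 - 66) - 14 ≡ 61. → (66, 61)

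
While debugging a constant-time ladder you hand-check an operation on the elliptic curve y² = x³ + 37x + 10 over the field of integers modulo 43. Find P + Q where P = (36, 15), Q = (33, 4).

(40, 42)

(36, 15) + (33, 4). λ = (4 - 15)/(33 - 36) ≡ 32/40 mod 43. 40⁻¹ ≡ 14 (mod 43) since 40·14 = 560 ≡ 1, so λ ≡ 18.
  x = λ² - 36 - 33 = 324 - 69 ≡ 40; y = λ·(36 - 40) - 15 ≡ 42. → (40, 42)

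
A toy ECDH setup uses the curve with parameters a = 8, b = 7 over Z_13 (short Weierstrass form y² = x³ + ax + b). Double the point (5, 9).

(4, 5)

tangent at (5, 9): λ = (3·5² + 8)/(2·9) ≡ 5/5. 5⁻¹ ≡ 8 (mod 13), so λ ≡ 5·8 ≡ 1.
  x = λ² - 5 - 5 = 1 - 10 ≡ 4; y = λ·(5 - 4) - 9 ≡ 5. → (4, 5)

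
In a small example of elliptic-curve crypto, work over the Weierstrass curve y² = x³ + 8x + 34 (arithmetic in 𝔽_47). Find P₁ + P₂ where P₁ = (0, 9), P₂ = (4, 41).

(13, 28)

(0, 9) + (4, 41). λ = (41 - 9)/(4 - 0) ≡ 32/4 mod 47. 4⁻¹ ≡ 12 (mod 47), so λ ≡ 8.
  x = λ² - 0 - 4 = 64 - 4 ≡ 13; y = λ·(0 - 13) - 9 ≡ 28. → (13, 28)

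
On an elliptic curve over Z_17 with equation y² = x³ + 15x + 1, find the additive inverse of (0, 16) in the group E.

(0, 1)

-(0, 16) = (0, -16 mod 17) = (0, 1).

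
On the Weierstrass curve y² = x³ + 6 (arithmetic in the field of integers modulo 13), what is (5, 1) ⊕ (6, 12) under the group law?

(6, 1)

(5, 1) + (6, 12). λ = (12 - 1)/(6 - 5) ≡ 11/1 mod 13. 1⁻¹ ≡ 1 (mod 13), so λ ≡ 11.
  x = λ² - 5 - 6 = 121 - 11 ≡ 6; y = λ·(5 - 6) - 1 ≡ 1. → (6, 1)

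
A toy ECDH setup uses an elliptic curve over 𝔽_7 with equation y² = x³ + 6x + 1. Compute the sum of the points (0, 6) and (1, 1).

(0, 6) + (1, 1). λ = (1 - 6)/(1 - 0) ≡ 2/1 mod 7. 1⁻¹ ≡ 1 (mod 7) since 1·1 = 1 ≡ 1, so λ ≡ 2.
  x = λ² - 0 - 1 = 4 - 1 ≡ 3; y = λ·(0 - 3) - 6 ≡ 2. → (3, 2)

(3, 2)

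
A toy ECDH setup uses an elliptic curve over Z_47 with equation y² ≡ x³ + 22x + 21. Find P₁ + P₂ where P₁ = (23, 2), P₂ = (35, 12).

(38, 9)

(23, 2) + (35, 12). λ = (12 - 2)/(35 - 23) ≡ 10/12 mod 47. 12⁻¹ ≡ 4 (mod 47) since 12·4 = 48 ≡ 1, so λ ≡ 40.
  x = λ² - 23 - 35 = 1600 - 58 ≡ 38; y = λ·(23 - 38) - 2 ≡ 9. → (38, 9)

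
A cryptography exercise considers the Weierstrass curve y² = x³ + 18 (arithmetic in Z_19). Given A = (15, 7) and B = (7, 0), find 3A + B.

(14, 8)

First 3A:
Repeated addition: build up to 3A.
2A: tangent at (15, 7): λ = (3·15² + 0)/(2·7) ≡ 10/14. 14⁻¹ ≡ 15 (mod 19) since 14·15 = 210 ≡ 1, so λ ≡ 10·15 ≡ 17.
  x = λ² - 15 - 15 = 289 - 30 ≡ 12; y = λ·(15 - 12) - 7 ≡ 6. → (12, 6)
3A: (12, 6) + (15, 7). λ = (7 - 6)/(15 - 12) ≡ 1/3 mod 19. 3⁻¹ ≡ 13 (mod 19) since 3·13 = 39 ≡ 1, so λ ≡ 13.
  x = λ² - 12 - 15 = 169 - 27 ≡ 9; y = λ·(12 - 9) - 6 ≡ 14. → (9, 14)
3A = (9, 14).
Finally 3A + B:
(9, 14) + (7, 0). λ = (0 - 14)/(7 - 9) ≡ 5/17 mod 19. 17⁻¹ ≡ 9 (mod 19), so λ ≡ 7.
  x = λ² - 9 - 7 = 49 - 16 ≡ 14; y = λ·(9 - 14) - 14 ≡ 8. → (14, 8)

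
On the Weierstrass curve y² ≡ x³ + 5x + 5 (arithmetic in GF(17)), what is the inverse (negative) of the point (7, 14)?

-(7, 14) = (7, -14 mod 17) = (7, 3).

(7, 3)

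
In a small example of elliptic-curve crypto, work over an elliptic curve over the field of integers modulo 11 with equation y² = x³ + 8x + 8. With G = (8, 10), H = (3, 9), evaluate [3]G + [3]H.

(3, 9)

First 3G:
Repeated addition: build up to 3G.
2G: tangent at (8, 10): λ = (3·8² + 8)/(2·10) ≡ 2/9. 9⁻¹ ≡ 5 (mod 11) since 9·5 = 45 ≡ 1, so λ ≡ 2·5 ≡ 10.
  x = λ² - 8 - 8 = 100 - 16 ≡ 7; y = λ·(8 - 7) - 10 ≡ 0. → (7, 0)
3G: (7, 0) + (8, 10). λ = (10 - 0)/(8 - 7) ≡ 10/1 mod 11. 1⁻¹ ≡ 1 (mod 11) since 1·1 = 1 ≡ 1, so λ ≡ 10.
  x = λ² - 7 - 8 = 100 - 15 ≡ 8; y = λ·(7 - 8) - 0 ≡ 1. → (8, 1)
3G = (8, 1).
Next 3H:
Repeated addition: build up to 3H.
2H: tangent at (3, 9): λ = (3·3² + 8)/(2·9) ≡ 2/7. 7⁻¹ ≡ 8 (mod 11), so λ ≡ 2·8 ≡ 5.
  x = λ² - 3 - 3 = 25 - 6 ≡ 8; y = λ·(3 - 8) - 9 ≡ 10. → (8, 10)
3H: (8, 10) + (3, 9). λ = (9 - 10)/(3 - 8) ≡ 10/6 mod 11. 6⁻¹ ≡ 2 (mod 11), so λ ≡ 9.
  x = λ² - 8 - 3 = 81 - 11 ≡ 4; y = λ·(8 - 4) - 10 ≡ 4. → (4, 4)
3H = (4, 4).
Finally 3G + 3H:
(8, 1) + (4, 4). λ = (4 - 1)/(4 - 8) ≡ 3/7 mod 11. 7⁻¹ ≡ 8 (mod 11) since 7·8 = 56 ≡ 1, so λ ≡ 2.
  x = λ² - 8 - 4 = 4 - 12 ≡ 3; y = λ·(8 - 3) - 1 ≡ 9. → (3, 9)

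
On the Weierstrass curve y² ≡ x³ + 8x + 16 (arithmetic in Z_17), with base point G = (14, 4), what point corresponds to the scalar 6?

Double-and-add on 6 = (110)₂. Start with G = (14, 4) for the leading 1-bit.
double: tangent at (14, 4): λ = (3·14² + 8)/(2·4) ≡ 1/8. 8⁻¹ ≡ 15 (mod 17), so λ ≡ 1·15 ≡ 15.
  x = λ² - 14 - 14 = 225 - 28 ≡ 10; y = λ·(14 - 10) - 4 ≡ 5. → (10, 5)
add G: (10, 5) + (14, 4). λ = (4 - 5)/(14 - 10) ≡ 16/4 mod 17. 4⁻¹ ≡ 13 (mod 17) since 4·13 = 52 ≡ 1, so λ ≡ 4.
  x = λ² - 10 - 14 = 16 - 24 ≡ 9; y = λ·(10 - 9) - 5 ≡ 16. → (9, 16)
double: tangent at (9, 16): λ = (3·9² + 8)/(2·16) ≡ 13/15. 15⁻¹ ≡ 8 (mod 17), so λ ≡ 13·8 ≡ 2.
  x = λ² - 9 - 9 = 4 - 18 ≡ 3; y = λ·(9 - 3) - 16 ≡ 13. → (3, 13)

(3, 13)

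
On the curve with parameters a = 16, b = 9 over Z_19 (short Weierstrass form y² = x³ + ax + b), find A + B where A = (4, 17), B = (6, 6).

(6, 13)

(4, 17) + (6, 6). λ = (6 - 17)/(6 - 4) ≡ 8/2 mod 19. 2⁻¹ ≡ 10 (mod 19) since 2·10 = 20 ≡ 1, so λ ≡ 4.
  x = λ² - 4 - 6 = 16 - 10 ≡ 6; y = λ·(4 - 6) - 17 ≡ 13. → (6, 13)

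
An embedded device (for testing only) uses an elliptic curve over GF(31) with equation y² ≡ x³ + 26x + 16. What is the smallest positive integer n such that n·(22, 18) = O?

3

2P: tangent at (22, 18): λ = (3·22² + 26)/(2·18) ≡ 21/5. 5⁻¹ ≡ 25 (mod 31), so λ ≡ 21·25 ≡ 29.
  x = λ² - 22 - 22 = 841 - 44 ≡ 22; y = λ·(22 - 22) - 18 ≡ 13. → (22, 13)
3P: (22, 13) + (22, 18): same x and y₁ ≡ -y₂, so the sum is O.
3P = O, so the order is 3.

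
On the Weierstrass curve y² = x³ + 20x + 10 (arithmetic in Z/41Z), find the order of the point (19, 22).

2P: tangent at (19, 22): λ = (3·19² + 20)/(2·22) ≡ 37/3. 3⁻¹ ≡ 14 (mod 41), so λ ≡ 37·14 ≡ 26.
  x = λ² - 19 - 19 = 676 - 38 ≡ 23; y = λ·(19 - 23) - 22 ≡ 38. → (23, 38)
3P: (23, 38) + (19, 22). λ = (22 - 38)/(19 - 23) ≡ 25/37 mod 41. 37⁻¹ ≡ 10 (mod 41) since 37·10 = 370 ≡ 1, so λ ≡ 4.
  x = λ² - 23 - 19 = 16 - 42 ≡ 15; y = λ·(23 - 15) - 38 ≡ 35. → (15, 35)
4P: (15, 35) + (19, 22). λ = (22 - 35)/(19 - 15) ≡ 28/4 mod 41. 4⁻¹ ≡ 31 (mod 41), so λ ≡ 7.
  x = λ² - 15 - 19 = 49 - 34 ≡ 15; y = λ·(15 - 15) - 35 ≡ 6. → (15, 6)
5P: (15, 6) + (19, 22). λ = (22 - 6)/(19 - 15) ≡ 16/4 mod 41. 4⁻¹ ≡ 31 (mod 41), so λ ≡ 4.
  x = λ² - 15 - 19 = 16 - 34 ≡ 23; y = λ·(15 - 23) - 6 ≡ 3. → (23, 3)
6P: (23, 3) + (19, 22). λ = (22 - 3)/(19 - 23) ≡ 19/37 mod 41. 37⁻¹ ≡ 10 (mod 41) since 37·10 = 370 ≡ 1, so λ ≡ 26.
  x = λ² - 23 - 19 = 676 - 42 ≡ 19; y = λ·(23 - 19) - 3 ≡ 19. → (19, 19)
7P: (19, 19) + (19, 22): same x and y₁ ≡ -y₂, so the sum is O.
7P = O, so the order is 7.

7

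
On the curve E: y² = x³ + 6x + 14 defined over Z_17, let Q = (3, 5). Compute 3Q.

(3, 12)

Repeated addition: build up to 3Q.
2Q: tangent at (3, 5): λ = (3·3² + 6)/(2·5) ≡ 16/10. 10⁻¹ ≡ 12 (mod 17), so λ ≡ 16·12 ≡ 5.
  x = λ² - 3 - 3 = 25 - 6 ≡ 2; y = λ·(3 - 2) - 5 ≡ 0. → (2, 0)
3Q: (2, 0) + (3, 5). λ = (5 - 0)/(3 - 2) ≡ 5/1 mod 17. 1⁻¹ ≡ 1 (mod 17), so λ ≡ 5.
  x = λ² - 2 - 3 = 25 - 5 ≡ 3; y = λ·(2 - 3) - 0 ≡ 12. → (3, 12)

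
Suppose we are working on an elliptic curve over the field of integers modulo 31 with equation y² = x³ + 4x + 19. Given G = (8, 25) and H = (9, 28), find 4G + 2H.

First 4G:
Double-and-add on 4 = (100)₂. Start with G = (8, 25) for the leading 1-bit.
double: tangent at (8, 25): λ = (3·8² + 4)/(2·25) ≡ 10/19. 19⁻¹ ≡ 18 (mod 31), so λ ≡ 10·18 ≡ 25.
  x = λ² - 8 - 8 = 625 - 16 ≡ 20; y = λ·(8 - 20) - 25 ≡ 16. → (20, 16)
double: tangent at (20, 16): λ = (3·20² + 4)/(2·16) ≡ 26/1. 1⁻¹ ≡ 1 (mod 31) since 1·1 = 1 ≡ 1, so λ ≡ 26·1 ≡ 26.
  x = λ² - 20 - 20 = 676 - 40 ≡ 16; y = λ·(20 - 16) - 16 ≡ 26. → (16, 26)
4G = (16, 26).
Next 2H:
Repeated addition: build up to 2H.
2H: tangent at (9, 28): λ = (3·9² + 4)/(2·28) ≡ 30/25. 25⁻¹ ≡ 5 (mod 31), so λ ≡ 30·5 ≡ 26.
  x = λ² - 9 - 9 = 676 - 18 ≡ 7; y = λ·(9 - 7) - 28 ≡ 24. → (7, 24)
2H = (7, 24).
Finally 4G + 2H:
(16, 26) + (7, 24). λ = (24 - 26)/(7 - 16) ≡ 29/22 mod 31. 22⁻¹ ≡ 24 (mod 31), so λ ≡ 14.
  x = λ² - 16 - 7 = 196 - 23 ≡ 18; y = λ·(16 - 18) - 26 ≡ 8. → (18, 8)

(18, 8)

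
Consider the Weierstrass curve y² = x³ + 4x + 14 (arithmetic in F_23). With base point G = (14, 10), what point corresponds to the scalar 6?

Double-and-add on 6 = (110)₂. Start with G = (14, 10) for the leading 1-bit.
double: tangent at (14, 10): λ = (3·14² + 4)/(2·10) ≡ 17/20. 20⁻¹ ≡ 15 (mod 23) since 20·15 = 300 ≡ 1, so λ ≡ 17·15 ≡ 2.
  x = λ² - 14 - 14 = 4 - 28 ≡ 22; y = λ·(14 - 22) - 10 ≡ 20. → (22, 20)
add G: (22, 20) + (14, 10). λ = (10 - 20)/(14 - 22) ≡ 13/15 mod 23. 15⁻¹ ≡ 20 (mod 23) since 15·20 = 300 ≡ 1, so λ ≡ 7.
  x = λ² - 22 - 14 = 49 - 36 ≡ 13; y = λ·(22 - 13) - 20 ≡ 20. → (13, 20)
double: tangent at (13, 20): λ = (3·13² + 4)/(2·20) ≡ 5/17. 17⁻¹ ≡ 19 (mod 23), so λ ≡ 5·19 ≡ 3.
  x = λ² - 13 - 13 = 9 - 26 ≡ 6; y = λ·(13 - 6) - 20 ≡ 1. → (6, 1)

(6, 1)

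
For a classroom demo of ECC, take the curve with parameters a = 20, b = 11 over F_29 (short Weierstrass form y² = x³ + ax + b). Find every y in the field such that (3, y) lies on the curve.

x³ + 20x + 11 = 98 ≡ 11 (mod 29).
11 is a non-residue mod 29; no y exists.

none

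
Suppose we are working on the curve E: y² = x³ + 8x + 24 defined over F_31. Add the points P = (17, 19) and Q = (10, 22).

(17, 19) + (10, 22). λ = (22 - 19)/(10 - 17) ≡ 3/24 mod 31. 24⁻¹ ≡ 22 (mod 31), so λ ≡ 4.
  x = λ² - 17 - 10 = 16 - 27 ≡ 20; y = λ·(17 - 20) - 19 ≡ 0. → (20, 0)

(20, 0)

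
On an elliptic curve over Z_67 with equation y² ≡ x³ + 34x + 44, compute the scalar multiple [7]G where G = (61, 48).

Repeated addition: build up to 7G.
2G: tangent at (61, 48): λ = (3·61² + 34)/(2·48) ≡ 8/29. 29⁻¹ ≡ 37 (mod 67), so λ ≡ 8·37 ≡ 28.
  x = λ² - 61 - 61 = 784 - 122 ≡ 59; y = λ·(61 - 59) - 48 ≡ 8. → (59, 8)
3G: (59, 8) + (61, 48). λ = (48 - 8)/(61 - 59) ≡ 40/2 mod 67. 2⁻¹ ≡ 34 (mod 67), so λ ≡ 20.
  x = λ² - 59 - 61 = 400 - 120 ≡ 12; y = λ·(59 - 12) - 8 ≡ 61. → (12, 61)
4G: (12, 61) + (61, 48). λ = (48 - 61)/(61 - 12) ≡ 54/49 mod 67. 49⁻¹ ≡ 26 (mod 67), so λ ≡ 64.
  x = λ² - 12 - 61 = 4096 - 73 ≡ 3; y = λ·(12 - 3) - 61 ≡ 46. → (3, 46)
5G: (3, 46) + (61, 48). λ = (48 - 46)/(61 - 3) ≡ 2/58 mod 67. 58⁻¹ ≡ 52 (mod 67), so λ ≡ 37.
  x = λ² - 3 - 61 = 1369 - 64 ≡ 32; y = λ·(3 - 32) - 46 ≡ 20. → (32, 20)
6G: (32, 20) + (61, 48). λ = (48 - 20)/(61 - 32) ≡ 28/29 mod 67. 29⁻¹ ≡ 37 (mod 67), so λ ≡ 31.
  x = λ² - 32 - 61 = 961 - 93 ≡ 64; y = λ·(32 - 64) - 20 ≡ 60. → (64, 60)
7G: (64, 60) + (61, 48). λ = (48 - 60)/(61 - 64) ≡ 55/64 mod 67. 64⁻¹ ≡ 22 (mod 67), so λ ≡ 4.
  x = λ² - 64 - 61 = 16 - 125 ≡ 25; y = λ·(64 - 25) - 60 ≡ 29. → (25, 29)

(25, 29)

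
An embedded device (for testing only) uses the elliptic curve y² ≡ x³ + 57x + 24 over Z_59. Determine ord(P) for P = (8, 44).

2P: tangent at (8, 44): λ = (3·8² + 57)/(2·44) ≡ 13/29. 29⁻¹ ≡ 57 (mod 59) since 29·57 = 1653 ≡ 1, so λ ≡ 13·57 ≡ 33.
  x = λ² - 8 - 8 = 1089 - 16 ≡ 11; y = λ·(8 - 11) - 44 ≡ 34. → (11, 34)
3P: (11, 34) + (8, 44). λ = (44 - 34)/(8 - 11) ≡ 10/56 mod 59. 56⁻¹ ≡ 39 (mod 59), so λ ≡ 36.
  x = λ² - 11 - 8 = 1296 - 19 ≡ 38; y = λ·(11 - 38) - 34 ≡ 56. → (38, 56)
4P: (38, 56) + (8, 44). λ = (44 - 56)/(8 - 38) ≡ 47/29 mod 59. 29⁻¹ ≡ 57 (mod 59) since 29·57 = 1653 ≡ 1, so λ ≡ 24.
  x = λ² - 38 - 8 = 576 - 46 ≡ 58; y = λ·(38 - 58) - 56 ≡ 54. → (58, 54)
5P: (58, 54) + (8, 44). λ = (44 - 54)/(8 - 58) ≡ 49/9 mod 59. 9⁻¹ ≡ 46 (mod 59) since 9·46 = 414 ≡ 1, so λ ≡ 12.
  x = λ² - 58 - 8 = 144 - 66 ≡ 19; y = λ·(58 - 19) - 54 ≡ 1. → (19, 1)
6P: (19, 1) + (8, 44). λ = (44 - 1)/(8 - 19) ≡ 43/48 mod 59. 48⁻¹ ≡ 16 (mod 59) since 48·16 = 768 ≡ 1, so λ ≡ 39.
  x = λ² - 19 - 8 = 1521 - 27 ≡ 19; y = λ·(19 - 19) - 1 ≡ 58. → (19, 58)
7P: (19, 58) + (8, 44). λ = (44 - 58)/(8 - 19) ≡ 45/48 mod 59. 48⁻¹ ≡ 16 (mod 59) since 48·16 = 768 ≡ 1, so λ ≡ 12.
  x = λ² - 19 - 8 = 144 - 27 ≡ 58; y = λ·(19 - 58) - 58 ≡ 5. → (58, 5)
8P: (58, 5) + (8, 44). λ = (44 - 5)/(8 - 58) ≡ 39/9 mod 59. 9⁻¹ ≡ 46 (mod 59) since 9·46 = 414 ≡ 1, so λ ≡ 24.
  x = λ² - 58 - 8 = 576 - 66 ≡ 38; y = λ·(58 - 38) - 5 ≡ 3. → (38, 3)
9P: (38, 3) + (8, 44). λ = (44 - 3)/(8 - 38) ≡ 41/29 mod 59. 29⁻¹ ≡ 57 (mod 59) since 29·57 = 1653 ≡ 1, so λ ≡ 36.
  x = λ² - 38 - 8 = 1296 - 46 ≡ 11; y = λ·(38 - 11) - 3 ≡ 25. → (11, 25)
10P: (11, 25) + (8, 44). λ = (44 - 25)/(8 - 11) ≡ 19/56 mod 59. 56⁻¹ ≡ 39 (mod 59), so λ ≡ 33.
  x = λ² - 11 - 8 = 1089 - 19 ≡ 8; y = λ·(11 - 8) - 25 ≡ 15. → (8, 15)
11P: (8, 15) + (8, 44): same x and y₁ ≡ -y₂, so the sum is the point at infinity.
11P = the point at infinity, so the order is 11.

11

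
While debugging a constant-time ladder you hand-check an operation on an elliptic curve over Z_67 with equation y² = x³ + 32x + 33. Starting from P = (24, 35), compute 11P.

Double-and-add on 11 = (1011)₂. Start with P = (24, 35) for the leading 1-bit.
double: tangent at (24, 35): λ = (3·24² + 32)/(2·35) ≡ 18/3. 3⁻¹ ≡ 45 (mod 67), so λ ≡ 18·45 ≡ 6.
  x = λ² - 24 - 24 = 36 - 48 ≡ 55; y = λ·(24 - 55) - 35 ≡ 47. → (55, 47)
double: tangent at (55, 47): λ = (3·55² + 32)/(2·47) ≡ 62/27. 27⁻¹ ≡ 5 (mod 67), so λ ≡ 62·5 ≡ 42.
  x = λ² - 55 - 55 = 1764 - 110 ≡ 46; y = λ·(55 - 46) - 47 ≡ 63. → (46, 63)
add P: (46, 63) + (24, 35). λ = (35 - 63)/(24 - 46) ≡ 39/45 mod 67. 45⁻¹ ≡ 3 (mod 67), so λ ≡ 50.
  x = λ² - 46 - 24 = 2500 - 70 ≡ 18; y = λ·(46 - 18) - 63 ≡ 64. → (18, 64)
double: tangent at (18, 64): λ = (3·18² + 32)/(2·64) ≡ 66/61. 61⁻¹ ≡ 11 (mod 67), so λ ≡ 66·11 ≡ 56.
  x = λ² - 18 - 18 = 3136 - 36 ≡ 18; y = λ·(18 - 18) - 64 ≡ 3. → (18, 3)
add P: (18, 3) + (24, 35). λ = (35 - 3)/(24 - 18) ≡ 32/6 mod 67. 6⁻¹ ≡ 56 (mod 67) since 6·56 = 336 ≡ 1, so λ ≡ 50.
  x = λ² - 18 - 24 = 2500 - 42 ≡ 46; y = λ·(18 - 46) - 3 ≡ 4. → (46, 4)

(46, 4)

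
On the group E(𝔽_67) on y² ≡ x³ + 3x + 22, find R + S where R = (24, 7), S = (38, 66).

(19, 38)

(24, 7) + (38, 66). λ = (66 - 7)/(38 - 24) ≡ 59/14 mod 67. 14⁻¹ ≡ 24 (mod 67), so λ ≡ 9.
  x = λ² - 24 - 38 = 81 - 62 ≡ 19; y = λ·(24 - 19) - 7 ≡ 38. → (19, 38)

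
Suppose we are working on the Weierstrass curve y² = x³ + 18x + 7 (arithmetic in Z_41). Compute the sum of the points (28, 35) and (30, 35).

(28, 35) + (30, 35). λ = (35 - 35)/(30 - 28) ≡ 0/2 mod 41. 2⁻¹ ≡ 21 (mod 41) since 2·21 = 42 ≡ 1, so λ ≡ 0.
  x = λ² - 28 - 30 = 0 - 58 ≡ 24; y = λ·(28 - 24) - 35 ≡ 6. → (24, 6)

(24, 6)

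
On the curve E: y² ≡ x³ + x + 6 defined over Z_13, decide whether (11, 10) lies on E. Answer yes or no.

yes

y² = 10² ≡ 9; x³ + 1x + 6 = 1348 ≡ 9 (mod 13). 9 = 9.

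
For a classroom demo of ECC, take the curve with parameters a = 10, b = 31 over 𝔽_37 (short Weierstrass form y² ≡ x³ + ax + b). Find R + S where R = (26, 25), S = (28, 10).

(30, 5)

(26, 25) + (28, 10). λ = (10 - 25)/(28 - 26) ≡ 22/2 mod 37. 2⁻¹ ≡ 19 (mod 37), so λ ≡ 11.
  x = λ² - 26 - 28 = 121 - 54 ≡ 30; y = λ·(26 - 30) - 25 ≡ 5. → (30, 5)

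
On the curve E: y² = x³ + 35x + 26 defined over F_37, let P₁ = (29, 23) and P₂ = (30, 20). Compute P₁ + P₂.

(29, 23) + (30, 20). λ = (20 - 23)/(30 - 29) ≡ 34/1 mod 37. 1⁻¹ ≡ 1 (mod 37) since 1·1 = 1 ≡ 1, so λ ≡ 34.
  x = λ² - 29 - 30 = 1156 - 59 ≡ 24; y = λ·(29 - 24) - 23 ≡ 36. → (24, 36)

(24, 36)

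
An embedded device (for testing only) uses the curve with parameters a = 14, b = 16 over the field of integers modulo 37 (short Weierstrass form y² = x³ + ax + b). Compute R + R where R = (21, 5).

tangent at (21, 5): λ = (3·21² + 14)/(2·5) ≡ 5/10. 10⁻¹ ≡ 26 (mod 37) since 10·26 = 260 ≡ 1, so λ ≡ 5·26 ≡ 19.
  x = λ² - 21 - 21 = 361 - 42 ≡ 23; y = λ·(21 - 23) - 5 ≡ 31. → (23, 31)

(23, 31)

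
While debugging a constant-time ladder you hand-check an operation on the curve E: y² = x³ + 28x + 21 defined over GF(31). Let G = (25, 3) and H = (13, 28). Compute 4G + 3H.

(20, 26)

First 4G:
Repeated addition: build up to 4G.
2G: tangent at (25, 3): λ = (3·25² + 28)/(2·3) ≡ 12/6. 6⁻¹ ≡ 26 (mod 31) since 6·26 = 156 ≡ 1, so λ ≡ 12·26 ≡ 2.
  x = λ² - 25 - 25 = 4 - 50 ≡ 16; y = λ·(25 - 16) - 3 ≡ 15. → (16, 15)
3G: (16, 15) + (25, 3). λ = (3 - 15)/(25 - 16) ≡ 19/9 mod 31. 9⁻¹ ≡ 7 (mod 31), so λ ≡ 9.
  x = λ² - 16 - 25 = 81 - 41 ≡ 9; y = λ·(16 - 9) - 15 ≡ 17. → (9, 17)
4G: (9, 17) + (25, 3). λ = (3 - 17)/(25 - 9) ≡ 17/16 mod 31. 16⁻¹ ≡ 2 (mod 31), so λ ≡ 3.
  x = λ² - 9 - 25 = 9 - 34 ≡ 6; y = λ·(9 - 6) - 17 ≡ 23. → (6, 23)
4G = (6, 23).
Next 3H:
Repeated addition: build up to 3H.
2H: tangent at (13, 28): λ = (3·13² + 28)/(2·28) ≡ 8/25. 25⁻¹ ≡ 5 (mod 31) since 25·5 = 125 ≡ 1, so λ ≡ 8·5 ≡ 9.
  x = λ² - 13 - 13 = 81 - 26 ≡ 24; y = λ·(13 - 24) - 28 ≡ 28. → (24, 28)
3H: (24, 28) + (13, 28). λ = (28 - 28)/(13 - 24) ≡ 0/20 mod 31. 20⁻¹ ≡ 14 (mod 31), so λ ≡ 0.
  x = λ² - 24 - 13 = 0 - 37 ≡ 25; y = λ·(24 - 25) - 28 ≡ 3. → (25, 3)
3H = (25, 3).
Finally 4G + 3H:
(6, 23) + (25, 3). λ = (3 - 23)/(25 - 6) ≡ 11/19 mod 31. 19⁻¹ ≡ 18 (mod 31), so λ ≡ 12.
  x = λ² - 6 - 25 = 144 - 31 ≡ 20; y = λ·(6 - 20) - 23 ≡ 26. → (20, 26)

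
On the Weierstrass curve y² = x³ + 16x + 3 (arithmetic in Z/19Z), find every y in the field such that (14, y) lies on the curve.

8, 11

x³ + 16x + 3 = 2971 ≡ 7 (mod 19).
Square roots of 7 mod 19: 8 and 11 (since 8² = 64 ≡ 7).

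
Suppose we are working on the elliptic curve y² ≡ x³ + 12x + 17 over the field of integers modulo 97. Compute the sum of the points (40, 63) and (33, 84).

(33, 13)

(40, 63) + (33, 84). λ = (84 - 63)/(33 - 40) ≡ 21/90 mod 97. 90⁻¹ ≡ 83 (mod 97), so λ ≡ 94.
  x = λ² - 40 - 33 = 8836 - 73 ≡ 33; y = λ·(40 - 33) - 63 ≡ 13. → (33, 13)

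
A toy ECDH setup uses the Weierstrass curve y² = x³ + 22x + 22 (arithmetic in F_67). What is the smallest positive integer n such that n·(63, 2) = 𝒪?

3

2P: tangent at (63, 2): λ = (3·63² + 22)/(2·2) ≡ 3/4. 4⁻¹ ≡ 17 (mod 67), so λ ≡ 3·17 ≡ 51.
  x = λ² - 63 - 63 = 2601 - 126 ≡ 63; y = λ·(63 - 63) - 2 ≡ 65. → (63, 65)
3P: (63, 65) + (63, 2): same x and y₁ ≡ -y₂, so the sum is 𝒪.
3P = 𝒪, so the order is 3.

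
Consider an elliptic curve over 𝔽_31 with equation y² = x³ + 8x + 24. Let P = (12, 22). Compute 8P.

(29, 0)

Double-and-add on 8 = (1000)₂. Start with P = (12, 22) for the leading 1-bit.
double: tangent at (12, 22): λ = (3·12² + 8)/(2·22) ≡ 6/13. 13⁻¹ ≡ 12 (mod 31), so λ ≡ 6·12 ≡ 10.
  x = λ² - 12 - 12 = 100 - 24 ≡ 14; y = λ·(12 - 14) - 22 ≡ 20. → (14, 20)
double: tangent at (14, 20): λ = (3·14² + 8)/(2·20) ≡ 7/9. 9⁻¹ ≡ 7 (mod 31), so λ ≡ 7·7 ≡ 18.
  x = λ² - 14 - 14 = 324 - 28 ≡ 17; y = λ·(14 - 17) - 20 ≡ 19. → (17, 19)
double: tangent at (17, 19): λ = (3·17² + 8)/(2·19) ≡ 7/7. 7⁻¹ ≡ 9 (mod 31) since 7·9 = 63 ≡ 1, so λ ≡ 7·9 ≡ 1.
  x = λ² - 17 - 17 = 1 - 34 ≡ 29; y = λ·(17 - 29) - 19 ≡ 0. → (29, 0)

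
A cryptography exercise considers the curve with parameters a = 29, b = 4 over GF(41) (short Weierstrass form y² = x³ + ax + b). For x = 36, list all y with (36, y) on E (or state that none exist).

12, 29

x³ + 29x + 4 = 47704 ≡ 21 (mod 41).
Square roots of 21 mod 41: 12 and 29 (since 12² = 144 ≡ 21).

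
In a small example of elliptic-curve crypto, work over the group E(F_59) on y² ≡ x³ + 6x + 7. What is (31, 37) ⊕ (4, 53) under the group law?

(39, 18)

(31, 37) + (4, 53). λ = (53 - 37)/(4 - 31) ≡ 16/32 mod 59. 32⁻¹ ≡ 24 (mod 59) since 32·24 = 768 ≡ 1, so λ ≡ 30.
  x = λ² - 31 - 4 = 900 - 35 ≡ 39; y = λ·(31 - 39) - 37 ≡ 18. → (39, 18)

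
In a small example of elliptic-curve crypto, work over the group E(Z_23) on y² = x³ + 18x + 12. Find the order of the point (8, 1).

4

2P: tangent at (8, 1): λ = (3·8² + 18)/(2·1) ≡ 3/2. 2⁻¹ ≡ 12 (mod 23), so λ ≡ 3·12 ≡ 13.
  x = λ² - 8 - 8 = 169 - 16 ≡ 15; y = λ·(8 - 15) - 1 ≡ 0. → (15, 0)
3P: (15, 0) + (8, 1). λ = (1 - 0)/(8 - 15) ≡ 1/16 mod 23. 16⁻¹ ≡ 13 (mod 23) since 16·13 = 208 ≡ 1, so λ ≡ 13.
  x = λ² - 15 - 8 = 169 - 23 ≡ 8; y = λ·(15 - 8) - 0 ≡ 22. → (8, 22)
4P: (8, 22) + (8, 1): same x and y₁ ≡ -y₂, so the sum is O.
4P = O, so the order is 4.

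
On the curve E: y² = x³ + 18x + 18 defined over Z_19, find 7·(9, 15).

(9, 15)

Write Q = (9, 15).
Double-and-add on 7 = (111)₂. Start with Q = (9, 15) for the leading 1-bit.
double: tangent at (9, 15): λ = (3·9² + 18)/(2·15) ≡ 14/11. 11⁻¹ ≡ 7 (mod 19), so λ ≡ 14·7 ≡ 3.
  x = λ² - 9 - 9 = 9 - 18 ≡ 10; y = λ·(9 - 10) - 15 ≡ 1. → (10, 1)
add Q: (10, 1) + (9, 15). λ = (15 - 1)/(9 - 10) ≡ 14/18 mod 19. 18⁻¹ ≡ 18 (mod 19), so λ ≡ 5.
  x = λ² - 10 - 9 = 25 - 19 ≡ 6; y = λ·(10 - 6) - 1 ≡ 0. → (6, 0)
double: (6, 0) + (6, 0): same x and y₁ ≡ -y₂, so the sum is O.
add Q: O + (9, 15) = (9, 15) (identity).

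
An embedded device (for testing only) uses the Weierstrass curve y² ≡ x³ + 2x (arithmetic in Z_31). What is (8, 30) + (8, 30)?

tangent at (8, 30): λ = (3·8² + 2)/(2·30) ≡ 8/29. 29⁻¹ ≡ 15 (mod 31) since 29·15 = 435 ≡ 1, so λ ≡ 8·15 ≡ 27.
  x = λ² - 8 - 8 = 729 - 16 ≡ 0; y = λ·(8 - 0) - 30 ≡ 0. → (0, 0)

(0, 0)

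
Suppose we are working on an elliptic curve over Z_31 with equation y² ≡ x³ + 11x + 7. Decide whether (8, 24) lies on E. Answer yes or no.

yes

y² = 24² ≡ 18; x³ + 11x + 7 = 607 ≡ 18 (mod 31). 18 = 18.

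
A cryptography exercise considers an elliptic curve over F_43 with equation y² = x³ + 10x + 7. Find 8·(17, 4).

(9, 40)

Write G = (17, 4).
Repeated addition: build up to 8G.
2G: tangent at (17, 4): λ = (3·17² + 10)/(2·4) ≡ 17/8. 8⁻¹ ≡ 27 (mod 43) since 8·27 = 216 ≡ 1, so λ ≡ 17·27 ≡ 29.
  x = λ² - 17 - 17 = 841 - 34 ≡ 33; y = λ·(17 - 33) - 4 ≡ 5. → (33, 5)
3G: (33, 5) + (17, 4). λ = (4 - 5)/(17 - 33) ≡ 42/27 mod 43. 27⁻¹ ≡ 8 (mod 43), so λ ≡ 35.
  x = λ² - 33 - 17 = 1225 - 50 ≡ 14; y = λ·(33 - 14) - 5 ≡ 15. → (14, 15)
4G: (14, 15) + (17, 4). λ = (4 - 15)/(17 - 14) ≡ 32/3 mod 43. 3⁻¹ ≡ 29 (mod 43), so λ ≡ 25.
  x = λ² - 14 - 17 = 625 - 31 ≡ 35; y = λ·(14 - 35) - 15 ≡ 19. → (35, 19)
5G: (35, 19) + (17, 4). λ = (4 - 19)/(17 - 35) ≡ 28/25 mod 43. 25⁻¹ ≡ 31 (mod 43), so λ ≡ 8.
  x = λ² - 35 - 17 = 64 - 52 ≡ 12; y = λ·(35 - 12) - 19 ≡ 36. → (12, 36)
6G: (12, 36) + (17, 4). λ = (4 - 36)/(17 - 12) ≡ 11/5 mod 43. 5⁻¹ ≡ 26 (mod 43) since 5·26 = 130 ≡ 1, so λ ≡ 28.
  x = λ² - 12 - 17 = 784 - 29 ≡ 24; y = λ·(12 - 24) - 36 ≡ 15. → (24, 15)
7G: (24, 15) + (17, 4). λ = (4 - 15)/(17 - 24) ≡ 32/36 mod 43. 36⁻¹ ≡ 6 (mod 43), so λ ≡ 20.
  x = λ² - 24 - 17 = 400 - 41 ≡ 15; y = λ·(24 - 15) - 15 ≡ 36. → (15, 36)
8G: (15, 36) + (17, 4). λ = (4 - 36)/(17 - 15) ≡ 11/2 mod 43. 2⁻¹ ≡ 22 (mod 43), so λ ≡ 27.
  x = λ² - 15 - 17 = 729 - 32 ≡ 9; y = λ·(15 - 9) - 36 ≡ 40. → (9, 40)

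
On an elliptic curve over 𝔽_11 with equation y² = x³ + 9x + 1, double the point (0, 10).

tangent at (0, 10): λ = (3·0² + 9)/(2·10) ≡ 9/9. 9⁻¹ ≡ 5 (mod 11), so λ ≡ 9·5 ≡ 1.
  x = λ² - 0 - 0 = 1 - 0 ≡ 1; y = λ·(0 - 1) - 10 ≡ 0. → (1, 0)

(1, 0)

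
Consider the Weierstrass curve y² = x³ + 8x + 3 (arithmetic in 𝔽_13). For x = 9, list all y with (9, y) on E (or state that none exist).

x³ + 8x + 3 = 804 ≡ 11 (mod 13).
11 is a non-residue mod 13; no y exists.

none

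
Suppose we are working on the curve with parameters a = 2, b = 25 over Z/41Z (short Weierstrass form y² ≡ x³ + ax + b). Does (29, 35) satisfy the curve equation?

y² = 35² ≡ 36; x³ + 2x + 25 = 24472 ≡ 36 (mod 41). 36 = 36.

yes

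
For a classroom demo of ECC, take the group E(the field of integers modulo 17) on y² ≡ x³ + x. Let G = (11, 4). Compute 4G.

O

Double-and-add on 4 = (100)₂. Start with G = (11, 4) for the leading 1-bit.
double: tangent at (11, 4): λ = (3·11² + 1)/(2·4) ≡ 7/8. 8⁻¹ ≡ 15 (mod 17), so λ ≡ 7·15 ≡ 3.
  x = λ² - 11 - 11 = 9 - 22 ≡ 4; y = λ·(11 - 4) - 4 ≡ 0. → (4, 0)
double: (4, 0) + (4, 0): same x and y₁ ≡ -y₂, so the sum is O.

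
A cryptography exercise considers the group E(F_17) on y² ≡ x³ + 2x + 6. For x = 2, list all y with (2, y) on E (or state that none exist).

x³ + 2x + 6 = 18 ≡ 1 (mod 17).
Square roots of 1 mod 17: 1 and 16 (since 1² = 1 ≡ 1).

1, 16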